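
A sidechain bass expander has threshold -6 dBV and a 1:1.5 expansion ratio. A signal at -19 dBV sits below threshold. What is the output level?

-25.5 dBV

Undershoot = (-6) − (-19) = 13 dB.
At 1:1.5, that expands to 19.5 dB under threshold.
Output = -6 − 19.5 = -25.5 dBV.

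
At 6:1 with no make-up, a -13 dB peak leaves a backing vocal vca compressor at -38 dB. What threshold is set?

Let T be the threshold. Output overshoot = (input overshoot)/R, so -38 − T = (-13 − T)/6.
6·(-38 − T) = -13 − T → 5·T = -228 − (-13) = -215.
T = -215/5 = -43 dB.

-43 dB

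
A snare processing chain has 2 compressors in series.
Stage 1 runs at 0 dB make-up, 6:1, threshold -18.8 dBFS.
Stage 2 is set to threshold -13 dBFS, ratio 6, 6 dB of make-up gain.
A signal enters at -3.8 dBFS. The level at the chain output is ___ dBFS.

-10.3 dBFS

Stage 1: overshoot 15 dB → 15/6 = 2.5 dB → -16.3 dBFS.
Stage 2: below threshold (-16.3 ≤ -13); passes unchanged; make-up brings it to -10.3 dBFS.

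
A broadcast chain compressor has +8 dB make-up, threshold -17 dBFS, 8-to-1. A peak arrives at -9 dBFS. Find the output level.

Overshoot: -9 − (-17) = 8 dB.
8:1 compression reduces that to 8/8 = 1 dB over.
So the level is -17 + 1 = -16 dBFS; make-up adds 8 dB, giving -8 dBFS.

-8 dBFS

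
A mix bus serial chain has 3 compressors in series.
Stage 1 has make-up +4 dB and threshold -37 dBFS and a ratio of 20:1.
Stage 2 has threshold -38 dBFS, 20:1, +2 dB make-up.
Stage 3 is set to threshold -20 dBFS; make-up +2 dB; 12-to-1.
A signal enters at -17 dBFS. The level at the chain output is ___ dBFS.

Stage 1: overshoot 20 dB → 20/20 = 1 dB → -36 dBFS; +4 dB make-up → -32 dBFS.
Stage 2: 6 dB above -38 dBFS, reduced 20:1 to 0.3 dB above → -37.7 dBFS; +2 dB make-up → -35.7 dBFS.
Stage 3: -35.7 dBFS ≤ -20 dBFS, so stage 3 doesn't engage; make-up brings it to -33.7 dBFS.

-33.7 dBFS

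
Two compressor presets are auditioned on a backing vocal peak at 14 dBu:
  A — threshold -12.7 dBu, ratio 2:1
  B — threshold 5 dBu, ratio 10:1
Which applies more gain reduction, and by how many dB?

A, by 5.25 dB

A: overshoot 26.7 dB → output overshoot 13.35 dB → GR 13.35 dB.
B: overshoot 9 dB → output overshoot 0.9 dB → GR 8.1 dB.
A applies 5.25 dB more gain reduction.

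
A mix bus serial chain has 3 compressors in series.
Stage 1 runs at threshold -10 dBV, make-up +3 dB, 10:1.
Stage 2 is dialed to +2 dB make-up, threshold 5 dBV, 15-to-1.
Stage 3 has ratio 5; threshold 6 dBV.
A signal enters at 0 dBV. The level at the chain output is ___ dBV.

Stage 1: 10 dB above -10 dBV, reduced 10:1 to 1 dB above → -9 dBV; +3 dB make-up → -6 dBV.
Stage 2: -6 dBV is at or below the 5 dBV threshold — no compression; make-up brings it to -4 dBV.
Stage 3: below threshold (-4 ≤ 6); passes unchanged; output -4 dBV.

-4 dBV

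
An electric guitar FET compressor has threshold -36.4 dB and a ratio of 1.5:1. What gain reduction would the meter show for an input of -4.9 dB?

-4.9 dB exceeds the threshold by 31.5 dB.
A 1.5:1 ratio leaves 21 dB of that excess.
GR = overshoot in − overshoot out = 31.5 − 21 = 10.5 dB.

10.5 dB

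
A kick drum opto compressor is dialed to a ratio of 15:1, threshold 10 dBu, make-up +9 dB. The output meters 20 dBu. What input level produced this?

25 dBu

Remove make-up: 20 − 9 = 11 dBu.
Post-compression overshoot = 11 − 10 = 1 dB.
Input overshoot = R × output overshoot = 15 dB → input = 10 + 15 = 25 dBu.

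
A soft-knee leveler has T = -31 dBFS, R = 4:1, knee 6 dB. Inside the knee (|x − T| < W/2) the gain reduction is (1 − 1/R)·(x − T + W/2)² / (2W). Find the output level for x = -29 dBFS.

-30.5625 dBFS

x − T + W/2 = -29 − (-31) + 3 = 5.
GR = (1 − 1/4) × 5² / 12 = 0.75 × 25 / 12 = 1.5625 dB.
Output = -29 − 1.5625 = -30.5625 dBFS.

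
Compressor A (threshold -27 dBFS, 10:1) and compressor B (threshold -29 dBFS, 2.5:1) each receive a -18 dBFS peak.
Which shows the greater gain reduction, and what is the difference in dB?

A: overshoot 9 dB → output overshoot 0.9 dB → GR 8.1 dB.
B: overshoot 11 dB → output overshoot 4.4 dB → GR 6.6 dB.
Difference: 1.5 dB in favour of A.

A, by 1.5 dB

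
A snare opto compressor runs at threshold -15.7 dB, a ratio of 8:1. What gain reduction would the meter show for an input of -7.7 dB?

7 dB

The signal is 8 dB above threshold.
After 8:1 compression the overshoot becomes 8/8 = 1 dB.
Gain reduction = 8 − 1 = 7 dB.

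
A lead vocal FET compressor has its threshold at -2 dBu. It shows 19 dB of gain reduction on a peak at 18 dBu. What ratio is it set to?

20:1

Input overshoot = 18 − (-2) = 20 dB.
Output overshoot = 20 − 19 = 1 dB.
Ratio = input overshoot / output overshoot = 20 / 1 = 20.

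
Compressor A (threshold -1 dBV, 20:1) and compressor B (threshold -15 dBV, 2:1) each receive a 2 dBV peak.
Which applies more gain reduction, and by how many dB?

B, by 5.65 dB

A: 3 dB over, compressed to 0.15 dB over, so 2.85 dB of GR.
B: 17 dB over, compressed to 8.5 dB over, so 8.5 dB of GR.
B reduces 5.65 dB more.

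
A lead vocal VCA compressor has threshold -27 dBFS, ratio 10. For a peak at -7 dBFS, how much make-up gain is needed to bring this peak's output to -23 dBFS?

2 dB

Overshoot 20 dB → 20/10 = 2 dB after compression, so the compressed level is -27 + 2 = -25 dBFS.
Make-up = target − compressed = -23 − (-25) = 2 dB.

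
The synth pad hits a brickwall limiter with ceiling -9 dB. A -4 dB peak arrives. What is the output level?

-9 dB

At ∞:1, everything above -9 dB is held at the ceiling.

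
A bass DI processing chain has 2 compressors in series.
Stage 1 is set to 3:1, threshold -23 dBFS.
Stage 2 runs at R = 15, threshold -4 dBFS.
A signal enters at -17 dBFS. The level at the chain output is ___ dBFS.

-21 dBFS

Stage 1: 6 dB above -23 dBFS, reduced 3:1 to 2 dB above → -21 dBFS.
Stage 2: -21 dBFS ≤ -4 dBFS, so stage 2 doesn't engage; output -21 dBFS.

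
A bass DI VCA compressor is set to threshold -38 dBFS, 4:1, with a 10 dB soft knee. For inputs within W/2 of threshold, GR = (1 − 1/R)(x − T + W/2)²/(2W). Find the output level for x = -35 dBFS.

x − T + W/2 = -35 − (-38) + 5 = 8.
GR = (1 − 1/4) × 8² / 20 = 0.75 × 64 / 20 = 2.4 dB.
Output = -35 − 2.4 = -37.4 dBFS.

-37.4 dBFS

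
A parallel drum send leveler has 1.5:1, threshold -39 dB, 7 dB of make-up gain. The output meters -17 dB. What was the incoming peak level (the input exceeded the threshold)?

-16.5 dB

Before make-up, the level was -17 − 7 = -24 dB.
The compressed level sits -24 − (-39) = 15 dB over threshold.
Before 1.5:1 compression the overshoot was 15 × 1.5 = 22.5 dB, so input = -39 + 22.5 = -16.5 dB.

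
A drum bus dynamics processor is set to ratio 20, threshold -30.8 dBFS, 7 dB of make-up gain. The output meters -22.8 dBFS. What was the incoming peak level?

-10.8 dBFS

Remove make-up: -22.8 − 7 = -29.8 dBFS.
Post-compression overshoot = -29.8 − (-30.8) = 1 dB.
Undo the ratio: input overshoot = 1 × 20 = 20 dB, giving input = -10.8 dBFS.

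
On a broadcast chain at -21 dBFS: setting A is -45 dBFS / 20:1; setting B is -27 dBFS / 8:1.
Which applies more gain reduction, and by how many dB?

A, by 17.55 dB

A: GR = 24 − 24/20 = 22.8 dB.
B: GR = 6 − 6/8 = 5.25 dB.
A applies 17.55 dB more gain reduction.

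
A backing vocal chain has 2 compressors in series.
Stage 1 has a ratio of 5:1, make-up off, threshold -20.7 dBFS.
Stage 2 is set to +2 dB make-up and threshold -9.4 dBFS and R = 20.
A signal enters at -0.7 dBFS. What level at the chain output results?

-14.7 dBFS

Stage 1: -0.7 dBFS is 20 dB over -20.7 dBFS; at 5:1 that becomes 4 dB over, giving -16.7 dBFS.
Stage 2: below threshold (-16.7 ≤ -9.4); passes unchanged; make-up brings it to -14.7 dBFS.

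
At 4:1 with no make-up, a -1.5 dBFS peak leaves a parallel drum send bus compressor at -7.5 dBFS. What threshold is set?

Gain reduction = -1.5 − (-7.5) = 6 dB; output overshoot = GR / (R − 1) = 6 / 3 = 2 dB.
Threshold = output − output overshoot = -7.5 − 2 = -9.5 dBFS.

-9.5 dBFS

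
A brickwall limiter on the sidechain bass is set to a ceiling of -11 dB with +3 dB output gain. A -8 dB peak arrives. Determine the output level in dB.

-8 dB

At ∞:1, everything above -11 dB is held at the ceiling.
Output gain then adds 3 dB: -11 + 3 = -8 dB.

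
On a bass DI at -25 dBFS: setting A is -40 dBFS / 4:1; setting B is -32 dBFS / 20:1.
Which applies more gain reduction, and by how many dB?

A: overshoot 15 dB → output overshoot 3.75 dB → GR 11.25 dB.
B: overshoot 7 dB → output overshoot 0.35 dB → GR 6.65 dB.
A reduces 4.6 dB more.

A, by 4.6 dB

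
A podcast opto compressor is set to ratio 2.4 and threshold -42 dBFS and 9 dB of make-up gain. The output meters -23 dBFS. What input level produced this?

-18 dBFS

Stripping the +9 dB make-up gives -32 dBFS at the gain stage.
The compressed level sits -32 − (-42) = 10 dB over threshold.
Input overshoot = R × output overshoot = 24 dB → input = -42 + 24 = -18 dBFS.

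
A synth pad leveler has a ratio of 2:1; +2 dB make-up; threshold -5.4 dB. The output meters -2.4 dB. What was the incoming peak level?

-3.4 dB

Stripping the +2 dB make-up gives -4.4 dB at the gain stage.
That's 1 dB above the -5.4 dB threshold.
Undo the ratio: input overshoot = 1 × 2 = 2 dB, giving input = -3.4 dB.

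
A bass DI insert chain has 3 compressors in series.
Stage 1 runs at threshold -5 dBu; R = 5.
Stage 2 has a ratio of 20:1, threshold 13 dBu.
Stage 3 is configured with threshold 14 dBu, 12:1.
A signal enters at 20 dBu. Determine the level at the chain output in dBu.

Stage 1: 25 dB above -5 dBu, reduced 5:1 to 5 dB above → 0 dBu.
Stage 2: 0 dBu is at or below the 13 dBu threshold — no compression; output 0 dBu.
Stage 3: below threshold (0 ≤ 14); passes unchanged; output 0 dBu.

0 dBu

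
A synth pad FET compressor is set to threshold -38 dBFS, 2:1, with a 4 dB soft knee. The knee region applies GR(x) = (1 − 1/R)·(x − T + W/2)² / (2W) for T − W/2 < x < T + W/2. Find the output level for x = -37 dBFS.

x − T + W/2 = -37 − (-38) + 2 = 3.
GR = (1 − 1/2) × 3² / 8 = 0.5 × 9 / 8 = 0.5625 dB.
Output = -37 − 0.5625 = -37.5625 dBFS.

-37.5625 dBFS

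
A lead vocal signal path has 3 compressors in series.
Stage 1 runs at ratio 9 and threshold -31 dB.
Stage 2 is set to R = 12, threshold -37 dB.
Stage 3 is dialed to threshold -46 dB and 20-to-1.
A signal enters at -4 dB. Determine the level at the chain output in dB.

Stage 1: -4 dB is 27 dB over -31 dB; at 9:1 that becomes 3 dB over, giving -28 dB.
Stage 2: overshoot 9 dB → 9/12 = 0.75 dB → -36.25 dB.
Stage 3: 9.75 dB above -46 dB, reduced 20:1 to 0.4875 dB above → -45.5125 dB.

-45.5125 dB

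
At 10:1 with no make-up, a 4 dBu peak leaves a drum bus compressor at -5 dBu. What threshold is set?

-6 dBu

Input is 10 dB above T (since output overshoot × R = input overshoot: (-5 − T)·10 = 4 − T gives T = -6 dBu).
Check: -6 + (4 − (-6))/10 = -6 + 1 = -5 dBu. ✓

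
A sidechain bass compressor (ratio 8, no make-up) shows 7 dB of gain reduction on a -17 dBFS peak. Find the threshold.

-25 dBFS

Input is 8 dB above T (since output overshoot × R = input overshoot: (-24 − T)·8 = -17 − T gives T = -25 dBFS).
Check: -25 + (-17 − (-25))/8 = -25 + 1 = -24 dBFS. ✓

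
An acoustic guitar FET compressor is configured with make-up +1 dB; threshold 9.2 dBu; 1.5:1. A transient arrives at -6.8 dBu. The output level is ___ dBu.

-5.8 dBu

-6.8 dBu is 16 dB below the 9.2 dBu threshold, so no gain reduction is applied.
Make-up gain adds 1 dB: -6.8 + 1 = -5.8 dBu.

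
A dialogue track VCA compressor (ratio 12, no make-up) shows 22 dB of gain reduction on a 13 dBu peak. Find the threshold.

-11 dBu

Input is 24 dB above T (since output overshoot × R = input overshoot: (-9 − T)·12 = 13 − T gives T = -11 dBu).
Check: -11 + (13 − (-11))/12 = -11 + 2 = -9 dBu. ✓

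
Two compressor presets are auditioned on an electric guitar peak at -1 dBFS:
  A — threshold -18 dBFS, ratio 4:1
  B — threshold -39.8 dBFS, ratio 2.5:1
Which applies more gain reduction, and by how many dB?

A: 17 dB over, compressed to 4.25 dB over, so 12.75 dB of GR.
B: 38.8 dB over, compressed to 15.52 dB over, so 23.28 dB of GR.
B reduces 10.53 dB more.

B, by 10.53 dB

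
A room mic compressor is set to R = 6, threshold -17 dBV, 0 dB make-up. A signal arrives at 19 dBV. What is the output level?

The input is 36 dB above the -17 dBV threshold.
At 6:1 the overshoot is divided by 6, leaving 6 dB above threshold.
That puts the output at -11 dBV.

-11 dBV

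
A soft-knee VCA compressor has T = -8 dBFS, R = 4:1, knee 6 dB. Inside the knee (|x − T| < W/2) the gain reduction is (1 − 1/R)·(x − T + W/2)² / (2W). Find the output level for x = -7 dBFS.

x − T + W/2 = -7 − (-8) + 3 = 4.
GR = (1 − 1/4) × 4² / 12 = 0.75 × 16 / 12 = 1 dB.
Output = -7 − 1 = -8 dBFS.

-8 dBFS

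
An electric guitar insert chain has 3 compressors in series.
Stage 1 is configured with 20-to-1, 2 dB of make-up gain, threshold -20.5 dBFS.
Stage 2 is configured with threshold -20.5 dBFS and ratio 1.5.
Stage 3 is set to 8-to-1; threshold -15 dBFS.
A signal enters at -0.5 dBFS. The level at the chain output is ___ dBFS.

Stage 1: overshoot 20 dB → 20/20 = 1 dB → -19.5 dBFS; +2 dB make-up → -17.5 dBFS.
Stage 2: overshoot 3 dB → 3/1.5 = 2 dB → -18.5 dBFS.
Stage 3: below threshold (-18.5 ≤ -15); passes unchanged; output -18.5 dBFS.

-18.5 dBFS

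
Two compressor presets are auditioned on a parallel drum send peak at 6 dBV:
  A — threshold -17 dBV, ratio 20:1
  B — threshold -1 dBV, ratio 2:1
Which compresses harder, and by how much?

A, by 18.35 dB

A: GR = 23 − 23/20 = 21.85 dB.
B: GR = 7 − 7/2 = 3.5 dB.
A applies 18.35 dB more gain reduction.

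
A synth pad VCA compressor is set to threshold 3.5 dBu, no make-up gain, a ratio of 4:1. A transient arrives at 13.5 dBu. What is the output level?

13.5 dBu sits 10 dB over threshold.
At 4:1 the overshoot is divided by 4, leaving 2.5 dB above threshold.
That puts the output at 6 dBu.

6 dBu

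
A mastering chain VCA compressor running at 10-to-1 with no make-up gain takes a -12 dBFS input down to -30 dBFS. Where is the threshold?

Gain reduction = -12 − (-30) = 18 dB; output overshoot = GR / (R − 1) = 18 / 9 = 2 dB.
Threshold = output − output overshoot = -30 − 2 = -32 dBFS.

-32 dBFS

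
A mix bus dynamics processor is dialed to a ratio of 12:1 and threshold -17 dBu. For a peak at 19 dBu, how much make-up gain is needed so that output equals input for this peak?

33 dB

Overshoot 36 dB → 36/12 = 3 dB after compression, so the compressed level is -17 + 3 = -14 dBu.
Make-up = target − compressed = 19 − (-14) = 33 dB.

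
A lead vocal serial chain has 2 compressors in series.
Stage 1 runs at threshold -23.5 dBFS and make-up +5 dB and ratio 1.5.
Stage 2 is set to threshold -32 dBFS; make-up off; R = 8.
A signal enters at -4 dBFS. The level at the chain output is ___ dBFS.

Stage 1: 19.5 dB above -23.5 dBFS, reduced 1.5:1 to 13 dB above → -10.5 dBFS; +5 dB make-up → -5.5 dBFS.
Stage 2: 26.5 dB above -32 dBFS, reduced 8:1 to 3.3125 dB above → -28.6875 dBFS.

-28.6875 dBFS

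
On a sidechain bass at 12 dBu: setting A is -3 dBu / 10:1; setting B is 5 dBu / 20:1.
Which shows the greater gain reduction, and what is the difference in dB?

A, by 6.85 dB

A: GR = 15 − 15/10 = 13.5 dB.
B: GR = 7 − 7/20 = 6.65 dB.
Difference: 6.85 dB in favour of A.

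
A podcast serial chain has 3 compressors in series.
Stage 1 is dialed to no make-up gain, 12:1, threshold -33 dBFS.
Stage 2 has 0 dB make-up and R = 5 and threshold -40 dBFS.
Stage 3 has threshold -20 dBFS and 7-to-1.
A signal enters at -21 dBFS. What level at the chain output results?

Stage 1: overshoot 12 dB → 12/12 = 1 dB → -32 dBFS.
Stage 2: 8 dB above -40 dBFS, reduced 5:1 to 1.6 dB above → -38.4 dBFS.
Stage 3: -38.4 dBFS is at or below the -20 dBFS threshold — no compression; output -38.4 dBFS.

-38.4 dBFS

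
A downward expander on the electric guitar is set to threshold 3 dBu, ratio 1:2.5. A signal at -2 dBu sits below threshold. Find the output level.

The input is 5 dB below the 3 dBu threshold.
A 1:2.5 expander multiplies undershoot by 2.5: 5 × 2.5 = 12.5 dB below threshold.
Output = 3 − 12.5 = -9.5 dBu.

-9.5 dBu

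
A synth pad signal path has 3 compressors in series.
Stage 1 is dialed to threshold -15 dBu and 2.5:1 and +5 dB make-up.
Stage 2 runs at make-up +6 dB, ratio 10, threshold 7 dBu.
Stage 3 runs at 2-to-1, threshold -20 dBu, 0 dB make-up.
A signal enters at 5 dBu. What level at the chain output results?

Stage 1: 5 dBu is 20 dB over -15 dBu; at 2.5:1 that becomes 8 dB over, giving -7 dBu; +5 dB make-up → -2 dBu.
Stage 2: below threshold (-2 ≤ 7); passes unchanged; make-up brings it to 4 dBu.
Stage 3: 4 dBu is 24 dB over -20 dBu; at 2:1 that becomes 12 dB over, giving -8 dBu.

-8 dBu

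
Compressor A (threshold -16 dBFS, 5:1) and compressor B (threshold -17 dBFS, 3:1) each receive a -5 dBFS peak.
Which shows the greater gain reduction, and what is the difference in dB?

A: GR = 11 − 11/5 = 8.8 dB.
B: GR = 12 − 12/3 = 8 dB.
Difference: 0.8 dB in favour of A.

A, by 0.8 dB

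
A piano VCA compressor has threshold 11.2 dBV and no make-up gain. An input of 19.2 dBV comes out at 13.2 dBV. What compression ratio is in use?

Input overshoot = 19.2 − 11.2 = 8 dB; output overshoot = 13.2 − 11.2 = 2 dB.
Ratio = 8 / 2 = 4.

4:1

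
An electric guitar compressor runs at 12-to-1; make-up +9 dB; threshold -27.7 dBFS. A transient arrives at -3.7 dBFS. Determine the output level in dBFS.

Overshoot: -3.7 − (-27.7) = 24 dB.
The 24 dB excess becomes 2 dB after 12:1 reduction.
That puts the output at -25.7 dBFS; make-up adds 9 dB, giving -16.7 dBFS.

-16.7 dBFS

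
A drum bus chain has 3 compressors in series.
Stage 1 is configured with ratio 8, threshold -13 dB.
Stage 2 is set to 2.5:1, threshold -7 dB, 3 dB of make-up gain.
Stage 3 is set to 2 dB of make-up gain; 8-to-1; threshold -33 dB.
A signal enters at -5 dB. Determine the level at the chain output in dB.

-28 dB

Stage 1: overshoot 8 dB → 8/8 = 1 dB → -12 dB.
Stage 2: below threshold (-12 ≤ -7); passes unchanged; make-up brings it to -9 dB.
Stage 3: 24 dB above -33 dB, reduced 8:1 to 3 dB above → -30 dB; +2 dB make-up → -28 dB.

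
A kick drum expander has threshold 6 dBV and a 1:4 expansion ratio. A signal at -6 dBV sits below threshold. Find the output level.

Undershoot = 6 − (-6) = 12 dB.
At 1:4, that expands to 48 dB under threshold.
Output = 6 − 48 = -42 dBV.

-42 dBV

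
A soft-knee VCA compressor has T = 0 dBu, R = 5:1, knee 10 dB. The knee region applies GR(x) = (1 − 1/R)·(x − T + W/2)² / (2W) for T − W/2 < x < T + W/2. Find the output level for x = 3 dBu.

0.44 dBu

x − T + W/2 = 3 − 0 + 5 = 8.
GR = (1 − 1/5) × 8² / 20 = 0.8 × 64 / 20 = 2.56 dB.
Output = 3 − 2.56 = 0.44 dBu.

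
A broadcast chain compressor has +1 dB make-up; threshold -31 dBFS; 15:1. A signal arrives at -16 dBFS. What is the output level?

-29 dBFS

-16 dBFS sits 15 dB over threshold.
At 15:1 the overshoot is divided by 15, leaving 1 dB above threshold.
So the level is -31 + 1 = -30 dBFS; make-up adds 1 dB, giving -29 dBFS.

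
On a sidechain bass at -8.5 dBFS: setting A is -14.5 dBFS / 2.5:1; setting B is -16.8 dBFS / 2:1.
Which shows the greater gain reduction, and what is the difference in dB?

A: 6 dB over, compressed to 2.4 dB over, so 3.6 dB of GR.
B: 8.3 dB over, compressed to 4.15 dB over, so 4.15 dB of GR.
B reduces 0.55 dB more.

B, by 0.55 dB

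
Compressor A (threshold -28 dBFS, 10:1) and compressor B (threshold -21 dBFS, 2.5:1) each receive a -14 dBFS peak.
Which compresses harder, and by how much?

A: 14 dB over, compressed to 1.4 dB over, so 12.6 dB of GR.
B: 7 dB over, compressed to 2.8 dB over, so 4.2 dB of GR.
Difference: 8.4 dB in favour of A.

A, by 8.4 dB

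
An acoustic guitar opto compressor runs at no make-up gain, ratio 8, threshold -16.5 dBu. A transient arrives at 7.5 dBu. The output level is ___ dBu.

Overshoot: 7.5 − (-16.5) = 24 dB.
8:1 compression reduces that to 24/8 = 3 dB over.
So the level is -16.5 + 3 = -13.5 dBu.

-13.5 dBu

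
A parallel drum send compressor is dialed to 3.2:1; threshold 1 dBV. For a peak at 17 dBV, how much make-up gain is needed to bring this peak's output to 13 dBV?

Without make-up, output = threshold + overshoot/3.2 = 1 + 5 = 6 dBV.
Gap to target: 7 dB.

7 dB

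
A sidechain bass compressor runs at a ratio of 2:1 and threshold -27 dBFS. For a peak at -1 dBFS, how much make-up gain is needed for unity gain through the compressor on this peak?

The peak compresses to -27 + 26/2 = -14 dBFS.
To reach -1 dBFS requires -1 − (-14) = 13 dB of make-up.

13 dB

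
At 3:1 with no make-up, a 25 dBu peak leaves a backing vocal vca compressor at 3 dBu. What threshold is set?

Gain reduction = 25 − 3 = 22 dB; output overshoot = GR / (R − 1) = 22 / 2 = 11 dB.
Threshold = output − output overshoot = 3 − 11 = -8 dBu.

-8 dBu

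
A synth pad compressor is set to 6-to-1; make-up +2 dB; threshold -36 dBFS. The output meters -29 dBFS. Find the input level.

-6 dBFS

Remove make-up: -29 − 2 = -31 dBFS.
The compressed level sits -31 − (-36) = 5 dB over threshold.
Undo the ratio: input overshoot = 5 × 6 = 30 dB, giving input = -6 dBFS.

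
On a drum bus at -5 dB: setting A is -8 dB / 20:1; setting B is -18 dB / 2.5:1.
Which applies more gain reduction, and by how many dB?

A: overshoot 3 dB → output overshoot 0.15 dB → GR 2.85 dB.
B: overshoot 13 dB → output overshoot 5.2 dB → GR 7.8 dB.
Difference: 4.95 dB in favour of B.

B, by 4.95 dB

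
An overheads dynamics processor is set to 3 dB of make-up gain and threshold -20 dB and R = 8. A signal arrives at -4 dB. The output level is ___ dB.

-15 dB

-4 dB sits 16 dB over threshold.
The 16 dB excess becomes 2 dB after 8:1 reduction.
That puts the output at -18 dB; make-up adds 3 dB, giving -15 dB.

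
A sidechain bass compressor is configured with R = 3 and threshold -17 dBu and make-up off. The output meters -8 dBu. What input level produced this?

10 dBu

That's 9 dB above the -17 dBu threshold.
Before 3:1 compression the overshoot was 9 × 3 = 27 dB, so input = -17 + 27 = 10 dBu.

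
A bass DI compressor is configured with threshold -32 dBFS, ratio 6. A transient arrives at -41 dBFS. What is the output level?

-41 dBFS is 9 dB below the -32 dBFS threshold, so no gain reduction is applied.
Output = input = -41 dBFS.

-41 dBFS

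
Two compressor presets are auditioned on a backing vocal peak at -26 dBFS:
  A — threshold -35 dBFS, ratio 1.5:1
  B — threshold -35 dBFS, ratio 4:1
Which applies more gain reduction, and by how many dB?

B, by 3.75 dB

A: 9 dB over, compressed to 6 dB over, so 3 dB of GR.
B: 9 dB over, compressed to 2.25 dB over, so 6.75 dB of GR.
B reduces 3.75 dB more.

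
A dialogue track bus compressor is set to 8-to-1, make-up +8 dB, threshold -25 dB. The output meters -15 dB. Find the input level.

Before make-up, the level was -15 − 8 = -23 dB.
Post-compression overshoot = -23 − (-25) = 2 dB.
Before 8:1 compression the overshoot was 2 × 8 = 16 dB, so input = -25 + 16 = -9 dB.

-9 dB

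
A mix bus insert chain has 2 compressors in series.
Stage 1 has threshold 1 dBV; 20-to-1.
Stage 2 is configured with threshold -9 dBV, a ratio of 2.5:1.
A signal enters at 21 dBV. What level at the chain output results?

-4.6 dBV

Stage 1: 21 dBV is 20 dB over 1 dBV; at 20:1 that becomes 1 dB over, giving 2 dBV.
Stage 2: 11 dB above -9 dBV, reduced 2.5:1 to 4.4 dB above → -4.6 dBV.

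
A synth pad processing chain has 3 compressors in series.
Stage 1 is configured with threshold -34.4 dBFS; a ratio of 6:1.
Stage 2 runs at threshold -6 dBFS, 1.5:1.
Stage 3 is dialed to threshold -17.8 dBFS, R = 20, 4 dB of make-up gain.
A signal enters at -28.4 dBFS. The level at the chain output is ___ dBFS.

Stage 1: 6 dB above -34.4 dBFS, reduced 6:1 to 1 dB above → -33.4 dBFS.
Stage 2: -33.4 dBFS ≤ -6 dBFS, so stage 2 doesn't engage; output -33.4 dBFS.
Stage 3: -33.4 dBFS is at or below the -17.8 dBFS threshold — no compression; make-up brings it to -29.4 dBFS.

-29.4 dBFS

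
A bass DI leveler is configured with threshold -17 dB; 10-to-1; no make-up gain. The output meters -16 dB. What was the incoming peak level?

The compressed level sits -16 − (-17) = 1 dB over threshold.
Before 10:1 compression the overshoot was 1 × 10 = 10 dB, so input = -17 + 10 = -7 dB.

-7 dB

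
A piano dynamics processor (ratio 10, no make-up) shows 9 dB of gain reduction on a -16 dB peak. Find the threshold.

Gain reduction = -16 − (-25) = 9 dB; output overshoot = GR / (R − 1) = 9 / 9 = 1 dB.
Threshold = output − output overshoot = -25 − 1 = -26 dB.

-26 dB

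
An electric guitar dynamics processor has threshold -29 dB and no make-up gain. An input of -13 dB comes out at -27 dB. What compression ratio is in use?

Input overshoot = -13 − (-29) = 16 dB; output overshoot = -27 − (-29) = 2 dB.
Ratio = 16 / 2 = 8.

8:1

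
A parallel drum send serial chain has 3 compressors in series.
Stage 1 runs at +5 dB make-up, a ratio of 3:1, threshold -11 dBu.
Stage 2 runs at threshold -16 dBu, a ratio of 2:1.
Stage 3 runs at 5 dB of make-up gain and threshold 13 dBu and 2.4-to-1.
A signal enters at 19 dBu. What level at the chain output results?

-1 dBu

Stage 1: 19 dBu is 30 dB over -11 dBu; at 3:1 that becomes 10 dB over, giving -1 dBu; +5 dB make-up → 4 dBu.
Stage 2: overshoot 20 dB → 20/2 = 10 dB → -6 dBu.
Stage 3: -6 dBu is at or below the 13 dBu threshold — no compression; make-up brings it to -1 dBu.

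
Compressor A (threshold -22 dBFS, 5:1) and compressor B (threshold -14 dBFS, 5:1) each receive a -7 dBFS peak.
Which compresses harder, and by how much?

A: GR = 15 − 15/5 = 12 dB.
B: GR = 7 − 7/5 = 5.6 dB.
Difference: 6.4 dB in favour of A.

A, by 6.4 dB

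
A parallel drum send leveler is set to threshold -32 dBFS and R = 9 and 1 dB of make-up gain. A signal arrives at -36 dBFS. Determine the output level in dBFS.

-35 dBFS

-36 dBFS is 4 dB below the -32 dBFS threshold, so no gain reduction is applied.
Make-up gain adds 1 dB: -36 + 1 = -35 dBFS.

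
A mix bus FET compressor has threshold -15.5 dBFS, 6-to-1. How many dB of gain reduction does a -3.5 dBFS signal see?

The signal is 12 dB above threshold.
A 6:1 ratio leaves 2 dB of that excess.
GR = overshoot in − overshoot out = 12 − 2 = 10 dB.

10 dB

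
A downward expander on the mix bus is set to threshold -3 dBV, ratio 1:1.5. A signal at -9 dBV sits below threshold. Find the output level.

-12 dBV

The input is 6 dB below the -3 dBV threshold.
A 1:1.5 expander multiplies undershoot by 1.5: 6 × 1.5 = 9 dB below threshold.
Output = -3 − 9 = -12 dBV.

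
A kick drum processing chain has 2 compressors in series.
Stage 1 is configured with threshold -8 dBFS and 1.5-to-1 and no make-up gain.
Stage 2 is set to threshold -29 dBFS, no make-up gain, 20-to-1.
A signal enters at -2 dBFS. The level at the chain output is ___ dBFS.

Stage 1: 6 dB above -8 dBFS, reduced 1.5:1 to 4 dB above → -4 dBFS.
Stage 2: -4 dBFS is 25 dB over -29 dBFS; at 20:1 that becomes 1.25 dB over, giving -27.75 dBFS.

-27.75 dBFS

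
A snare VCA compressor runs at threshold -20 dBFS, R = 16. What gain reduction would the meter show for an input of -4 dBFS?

15 dB

The signal is 16 dB above threshold.
After 16:1 compression the overshoot becomes 16/16 = 1 dB.
So the signal is attenuated by 16 − 1 = 15 dB.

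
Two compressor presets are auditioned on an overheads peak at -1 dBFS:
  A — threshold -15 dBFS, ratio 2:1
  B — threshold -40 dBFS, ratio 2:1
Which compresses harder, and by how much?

B, by 12.5 dB

A: GR = 14 − 14/2 = 7 dB.
B: GR = 39 − 39/2 = 19.5 dB.
B reduces 12.5 dB more.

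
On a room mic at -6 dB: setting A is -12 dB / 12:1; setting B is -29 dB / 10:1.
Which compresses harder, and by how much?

A: GR = 6 − 6/12 = 5.5 dB.
B: GR = 23 − 23/10 = 20.7 dB.
Difference: 15.2 dB in favour of B.

B, by 15.2 dB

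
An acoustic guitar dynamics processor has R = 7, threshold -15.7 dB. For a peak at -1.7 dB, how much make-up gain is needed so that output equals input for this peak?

Without make-up, output = threshold + overshoot/7 = -15.7 + 2 = -13.7 dB.
Gap to target: 12 dB.

12 dB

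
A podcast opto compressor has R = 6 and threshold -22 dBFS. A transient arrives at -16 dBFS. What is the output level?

-16 dBFS sits 6 dB over threshold.
The 6 dB excess becomes 1 dB after 6:1 reduction.
Output = -22 + 1 = -21 dBFS.

-21 dBFS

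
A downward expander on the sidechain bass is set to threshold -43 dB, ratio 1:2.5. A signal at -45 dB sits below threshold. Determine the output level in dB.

-48 dB

Below threshold, a 1:2.5 expander applies gain = (2.5−1)×(T − x) of attenuation.
(2.5−1) × 2 = 3 dB, so output = -45 − 3 = -48 dB.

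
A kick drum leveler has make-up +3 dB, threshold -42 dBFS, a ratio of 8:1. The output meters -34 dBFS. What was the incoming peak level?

-2 dBFS

Remove make-up: -34 − 3 = -37 dBFS.
That's 5 dB above the -42 dBFS threshold.
Undo the ratio: input overshoot = 5 × 8 = 40 dB, giving input = -2 dBFS.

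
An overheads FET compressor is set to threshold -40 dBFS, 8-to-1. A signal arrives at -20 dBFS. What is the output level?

Overshoot: -20 − (-40) = 20 dB.
8:1 compression reduces that to 20/8 = 2.5 dB over.
That puts the output at -37.5 dBFS.

-37.5 dBFS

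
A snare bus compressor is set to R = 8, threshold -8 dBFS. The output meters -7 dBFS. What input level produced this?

The compressed level sits -7 − (-8) = 1 dB over threshold.
Before 8:1 compression the overshoot was 1 × 8 = 8 dB, so input = -8 + 8 = 0 dBFS.

0 dBFS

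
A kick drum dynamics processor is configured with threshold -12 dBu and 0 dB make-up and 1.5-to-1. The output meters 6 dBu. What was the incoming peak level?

That's 18 dB above the -12 dBu threshold.
Before 1.5:1 compression the overshoot was 18 × 1.5 = 27 dB, so input = -12 + 27 = 15 dBu.

15 dBu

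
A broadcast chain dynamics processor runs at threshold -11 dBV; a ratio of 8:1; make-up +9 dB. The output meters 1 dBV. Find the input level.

13 dBV

Stripping the +9 dB make-up gives -8 dBV at the gain stage.
Post-compression overshoot = -8 − (-11) = 3 dB.
Undo the ratio: input overshoot = 3 × 8 = 24 dB, giving input = 13 dBV.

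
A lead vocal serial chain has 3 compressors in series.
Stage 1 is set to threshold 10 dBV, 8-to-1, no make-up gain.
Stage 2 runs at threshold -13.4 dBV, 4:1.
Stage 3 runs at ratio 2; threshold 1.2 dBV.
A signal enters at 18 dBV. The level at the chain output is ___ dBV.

-7.3 dBV

Stage 1: 8 dB above 10 dBV, reduced 8:1 to 1 dB above → 11 dBV.
Stage 2: overshoot 24.4 dB → 24.4/4 = 6.1 dB → -7.3 dBV.
Stage 3: -7.3 dBV is at or below the 1.2 dBV threshold — no compression; output -7.3 dBV.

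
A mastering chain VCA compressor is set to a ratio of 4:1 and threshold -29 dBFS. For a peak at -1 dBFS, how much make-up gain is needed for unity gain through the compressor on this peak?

Without make-up, output = threshold + overshoot/4 = -29 + 7 = -22 dBFS.
Gap to target: 21 dB.

21 dB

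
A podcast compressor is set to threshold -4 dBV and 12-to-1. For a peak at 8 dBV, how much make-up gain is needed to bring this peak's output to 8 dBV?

The peak compresses to -4 + 12/12 = -3 dBV.
To reach 8 dBV requires 8 − (-3) = 11 dB of make-up.

11 dB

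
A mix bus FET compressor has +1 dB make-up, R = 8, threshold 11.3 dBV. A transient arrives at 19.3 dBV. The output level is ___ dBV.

Overshoot: 19.3 − 11.3 = 8 dB.
The 8 dB excess becomes 1 dB after 8:1 reduction.
Output = 11.3 + 1 = 12.3 dBV; make-up adds 1 dB, giving 13.3 dBV.

13.3 dBV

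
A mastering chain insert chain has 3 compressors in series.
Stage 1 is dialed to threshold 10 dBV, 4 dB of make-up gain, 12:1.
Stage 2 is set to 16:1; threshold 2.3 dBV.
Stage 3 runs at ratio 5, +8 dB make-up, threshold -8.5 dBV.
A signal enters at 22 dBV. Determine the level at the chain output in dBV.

1.81875 dBV

Stage 1: 22 dBV is 12 dB over 10 dBV; at 12:1 that becomes 1 dB over, giving 11 dBV; +4 dB make-up → 15 dBV.
Stage 2: 15 dBV is 12.7 dB over 2.3 dBV; at 16:1 that becomes 0.79375 dB over, giving 3.09375 dBV.
Stage 3: 11.59375 dB above -8.5 dBV, reduced 5:1 to 2.31875 dB above → -6.18125 dBV; +8 dB make-up → 1.81875 dBV.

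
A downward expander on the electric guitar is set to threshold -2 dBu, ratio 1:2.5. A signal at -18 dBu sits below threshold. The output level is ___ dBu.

Below threshold, a 1:2.5 expander applies gain = (2.5−1)×(T − x) of attenuation.
(2.5−1) × 16 = 24 dB, so output = -18 − 24 = -42 dBu.

-42 dBu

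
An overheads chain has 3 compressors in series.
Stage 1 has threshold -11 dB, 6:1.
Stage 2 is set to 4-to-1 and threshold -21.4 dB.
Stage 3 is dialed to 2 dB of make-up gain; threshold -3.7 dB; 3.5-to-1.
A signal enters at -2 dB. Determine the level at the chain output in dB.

Stage 1: -2 dB is 9 dB over -11 dB; at 6:1 that becomes 1.5 dB over, giving -9.5 dB.
Stage 2: 11.9 dB above -21.4 dB, reduced 4:1 to 2.975 dB above → -18.425 dB.
Stage 3: -18.425 dB ≤ -3.7 dB, so stage 3 doesn't engage; make-up brings it to -16.425 dB.

-16.425 dB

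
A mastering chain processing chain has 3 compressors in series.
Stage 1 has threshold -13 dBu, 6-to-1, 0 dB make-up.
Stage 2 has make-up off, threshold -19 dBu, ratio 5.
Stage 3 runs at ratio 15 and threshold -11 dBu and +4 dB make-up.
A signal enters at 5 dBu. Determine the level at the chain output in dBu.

Stage 1: 18 dB above -13 dBu, reduced 6:1 to 3 dB above → -10 dBu.
Stage 2: 9 dB above -19 dBu, reduced 5:1 to 1.8 dB above → -17.2 dBu.
Stage 3: below threshold (-17.2 ≤ -11); passes unchanged; make-up brings it to -13.2 dBu.

-13.2 dBu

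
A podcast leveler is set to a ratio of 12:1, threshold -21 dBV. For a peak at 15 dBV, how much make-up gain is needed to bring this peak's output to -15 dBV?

3 dB

The peak compresses to -21 + 36/12 = -18 dBV.
To reach -15 dBV requires -15 − (-18) = 3 dB of make-up.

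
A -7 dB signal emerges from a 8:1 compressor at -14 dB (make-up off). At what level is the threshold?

Let T be the threshold. Output overshoot = (input overshoot)/R, so -14 − T = (-7 − T)/8.
8·(-14 − T) = -7 − T → 7·T = -112 − (-7) = -105.
T = -105/7 = -15 dB.

-15 dB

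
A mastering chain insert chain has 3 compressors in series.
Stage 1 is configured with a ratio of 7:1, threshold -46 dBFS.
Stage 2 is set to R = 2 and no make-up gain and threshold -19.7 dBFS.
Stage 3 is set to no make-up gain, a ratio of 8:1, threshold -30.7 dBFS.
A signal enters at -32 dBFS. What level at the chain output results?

-44 dBFS

Stage 1: 14 dB above -46 dBFS, reduced 7:1 to 2 dB above → -44 dBFS.
Stage 2: below threshold (-44 ≤ -19.7); passes unchanged; output -44 dBFS.
Stage 3: below threshold (-44 ≤ -30.7); passes unchanged; output -44 dBFS.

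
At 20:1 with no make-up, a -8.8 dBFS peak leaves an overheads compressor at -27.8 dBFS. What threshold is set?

Let T be the threshold. Output overshoot = (input overshoot)/R, so -27.8 − T = (-8.8 − T)/20.
20·(-27.8 − T) = -8.8 − T → 19·T = -556 − (-8.8) = -547.2.
T = -547.2/19 = -28.8 dBFS.

-28.8 dBFS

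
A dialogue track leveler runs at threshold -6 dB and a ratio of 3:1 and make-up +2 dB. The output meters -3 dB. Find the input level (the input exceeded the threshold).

Before make-up, the level was -3 − 2 = -5 dB.
The compressed level sits -5 − (-6) = 1 dB over threshold.
Input overshoot = R × output overshoot = 3 dB → input = -6 + 3 = -3 dB.

-3 dB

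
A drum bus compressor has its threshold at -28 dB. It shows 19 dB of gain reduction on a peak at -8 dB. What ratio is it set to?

Input overshoot = -8 − (-28) = 20 dB.
Output overshoot = 20 − 19 = 1 dB.
Ratio = input overshoot / output overshoot = 20 / 1 = 20.

20:1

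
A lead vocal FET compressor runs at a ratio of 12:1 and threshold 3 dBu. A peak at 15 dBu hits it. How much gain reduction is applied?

15 dBu exceeds the threshold by 12 dB.
After 12:1 compression the overshoot becomes 12/12 = 1 dB.
GR = overshoot in − overshoot out = 12 − 1 = 11 dB.

11 dB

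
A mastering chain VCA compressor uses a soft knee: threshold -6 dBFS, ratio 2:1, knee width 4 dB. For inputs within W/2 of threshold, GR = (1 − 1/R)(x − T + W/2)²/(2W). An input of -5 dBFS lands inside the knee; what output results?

x − T + W/2 = -5 − (-6) + 2 = 3.
GR = (1 − 1/2) × 3² / 8 = 0.5 × 9 / 8 = 0.5625 dB.
Output = -5 − 0.5625 = -5.5625 dBFS.

-5.5625 dBFS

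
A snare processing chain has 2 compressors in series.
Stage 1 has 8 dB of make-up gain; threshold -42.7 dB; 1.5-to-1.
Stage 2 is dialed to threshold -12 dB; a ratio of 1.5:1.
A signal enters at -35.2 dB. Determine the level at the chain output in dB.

-29.7 dB

Stage 1: -35.2 dB is 7.5 dB over -42.7 dB; at 1.5:1 that becomes 5 dB over, giving -37.7 dB; +8 dB make-up → -29.7 dB.
Stage 2: below threshold (-29.7 ≤ -12); passes unchanged; output -29.7 dB.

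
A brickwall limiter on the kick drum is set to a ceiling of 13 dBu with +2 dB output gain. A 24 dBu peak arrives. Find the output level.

15 dBu

At ∞:1, everything above 13 dBu is held at the ceiling.
Output gain then adds 2 dB: 13 + 2 = 15 dBu.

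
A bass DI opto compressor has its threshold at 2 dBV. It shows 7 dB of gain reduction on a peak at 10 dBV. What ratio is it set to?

Input overshoot = 10 − 2 = 8 dB.
Output overshoot = 8 − 7 = 1 dB.
Ratio = input overshoot / output overshoot = 8 / 1 = 8.

8:1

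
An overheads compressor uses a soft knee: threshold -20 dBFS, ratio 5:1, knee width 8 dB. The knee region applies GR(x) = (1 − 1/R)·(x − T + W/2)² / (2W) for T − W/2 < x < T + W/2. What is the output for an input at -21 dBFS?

x − T + W/2 = -21 − (-20) + 4 = 3.
GR = (1 − 1/5) × 3² / 16 = 0.8 × 9 / 16 = 0.45 dB.
Output = -21 − 0.45 = -21.45 dBFS.

-21.45 dBFS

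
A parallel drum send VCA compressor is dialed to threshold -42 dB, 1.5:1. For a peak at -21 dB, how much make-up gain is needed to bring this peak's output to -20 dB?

8 dB

Without make-up, output = threshold + overshoot/1.5 = -42 + 14 = -28 dB.
Gap to target: 8 dB.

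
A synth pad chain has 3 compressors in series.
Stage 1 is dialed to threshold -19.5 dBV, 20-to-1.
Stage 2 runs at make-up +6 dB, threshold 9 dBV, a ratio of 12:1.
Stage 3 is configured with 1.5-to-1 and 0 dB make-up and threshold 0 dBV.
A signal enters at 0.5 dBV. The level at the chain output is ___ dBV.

Stage 1: overshoot 20 dB → 20/20 = 1 dB → -18.5 dBV.
Stage 2: below threshold (-18.5 ≤ 9); passes unchanged; make-up brings it to -12.5 dBV.
Stage 3: below threshold (-12.5 ≤ 0); passes unchanged; output -12.5 dBV.

-12.5 dBV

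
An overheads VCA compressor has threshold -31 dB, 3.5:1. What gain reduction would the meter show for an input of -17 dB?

10 dB

Overshoot = -17 − (-31) = 14 dB.
At 3.5:1, output sits 14/3.5 = 4 dB above threshold.
GR = overshoot in − overshoot out = 14 − 4 = 10 dB.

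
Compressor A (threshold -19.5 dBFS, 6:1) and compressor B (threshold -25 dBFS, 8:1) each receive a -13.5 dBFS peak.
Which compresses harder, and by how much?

B, by 5.0625 dB

A: GR = 6 − 6/6 = 5 dB.
B: GR = 11.5 − 11.5/8 = 10.0625 dB.
B reduces 5.0625 dB more.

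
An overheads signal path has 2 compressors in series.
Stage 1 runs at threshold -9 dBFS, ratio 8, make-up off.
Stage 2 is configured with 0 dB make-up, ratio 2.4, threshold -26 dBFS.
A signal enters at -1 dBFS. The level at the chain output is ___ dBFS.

Stage 1: -1 dBFS is 8 dB over -9 dBFS; at 8:1 that becomes 1 dB over, giving -8 dBFS.
Stage 2: 18 dB above -26 dBFS, reduced 2.4:1 to 7.5 dB above → -18.5 dBFS.

-18.5 dBFS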